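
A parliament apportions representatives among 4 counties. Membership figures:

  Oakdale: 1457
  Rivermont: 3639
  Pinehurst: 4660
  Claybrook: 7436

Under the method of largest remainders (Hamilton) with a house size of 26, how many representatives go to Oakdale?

Standard divisor: 17192 ÷ 26 ≈ 661.231.
Standard quotas: Oakdale 2.2035, Rivermont 5.5034, Pinehurst 7.0475, Claybrook 11.2457.
Lower quotas: Oakdale 2, Rivermont 5, Pinehurst 7, Claybrook 11 (sum 25, leaving 1 seat).
Remainders in descending order: Rivermont 0.5034, Claybrook 0.2457, Oakdale 0.2035, Pinehurst 0.0475.
Largest remainder: Rivermont receives the extra seat.
Oakdale receives 2.

2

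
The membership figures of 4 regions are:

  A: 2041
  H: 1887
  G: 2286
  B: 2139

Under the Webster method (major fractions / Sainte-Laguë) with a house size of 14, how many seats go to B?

4

Standard divisor 8353/14 ≈ 596.643; standard quotas: A 3.421, H 3.163, G 3.831, B 3.585.
Rounding to the nearest integer gives A 3, H 3, G 4, B 4 — total 14, matching the house size, so no adjustment is needed.
B receives 4.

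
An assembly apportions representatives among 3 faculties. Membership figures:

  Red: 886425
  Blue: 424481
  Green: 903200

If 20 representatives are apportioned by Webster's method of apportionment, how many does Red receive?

Standard divisor 2214106/20 ≈ 110705.3; standard quotas: Red 8.007, Blue 3.834, Green 8.159.
Rounding to the nearest integer gives Red 8, Blue 4, Green 8 — total 20, matching the house size, so no adjustment is needed.
Red receives 8.

8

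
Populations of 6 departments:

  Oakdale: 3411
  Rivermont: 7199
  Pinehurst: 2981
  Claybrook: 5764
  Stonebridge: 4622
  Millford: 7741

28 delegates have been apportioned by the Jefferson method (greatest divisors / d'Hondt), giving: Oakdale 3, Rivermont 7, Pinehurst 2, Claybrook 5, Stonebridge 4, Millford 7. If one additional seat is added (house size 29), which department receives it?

Pinehurst

Priority for the next seat is population ÷ (current seats + 1).
Priorities: Oakdale 852.750, Rivermont 899.875, Pinehurst 993.667, Claybrook 960.667, Stonebridge 924.400, Millford 967.625.
Highest priority: Pinehurst.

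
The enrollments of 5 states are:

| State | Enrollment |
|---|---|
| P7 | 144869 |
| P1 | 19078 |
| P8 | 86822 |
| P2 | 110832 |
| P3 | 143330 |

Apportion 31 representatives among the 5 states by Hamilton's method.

Standard divisor: 504931 ÷ 31 ≈ 16288.097.
Standard quotas: P7 8.8942, P1 1.1713, P8 5.3304, P2 6.8045, P3 8.7997.
Lower quotas: P7 8, P1 1, P8 5, P2 6, P3 8 (sum 28, leaving 3 seats).
Remainders in descending order: P7 0.8942, P2 0.8045, P3 0.7997, P8 0.3304, P1 0.1713.
Largest remainders: P7, P2, P3 receive the extra seats.

P7=9, P1=1, P8=5, P2=7, P3=9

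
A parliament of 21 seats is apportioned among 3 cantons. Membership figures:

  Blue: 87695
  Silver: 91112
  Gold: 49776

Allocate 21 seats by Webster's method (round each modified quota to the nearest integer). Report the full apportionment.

Standard divisor 228583/21 ≈ 10884.905; standard quotas: Blue 8.057, Silver 8.370, Gold 4.573.
Rounding to the nearest integer gives Blue 8, Silver 8, Gold 5 — total 21, matching the house size, so no adjustment is needed.

Blue: 8; Silver: 8; Gold: 5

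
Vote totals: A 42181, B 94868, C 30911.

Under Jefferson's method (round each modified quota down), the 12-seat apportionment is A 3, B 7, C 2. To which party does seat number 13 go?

Priority for the next seat is population ÷ (current seats + 1).
Priorities: A 10545.250, B 11858.500, C 10303.667.
Highest priority: B.

B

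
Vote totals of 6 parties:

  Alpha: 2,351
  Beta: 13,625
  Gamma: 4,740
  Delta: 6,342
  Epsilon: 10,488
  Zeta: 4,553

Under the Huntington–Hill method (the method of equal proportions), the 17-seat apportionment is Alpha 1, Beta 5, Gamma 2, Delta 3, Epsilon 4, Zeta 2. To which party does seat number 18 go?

Beta

Priority for the next seat is population ÷ (√(s·(s+1))).
Priorities: Alpha 1662.408, Beta 2487.573, Gamma 1935.097, Delta 1830.778, Epsilon 2345.188, Zeta 1858.754.
Highest priority: Beta.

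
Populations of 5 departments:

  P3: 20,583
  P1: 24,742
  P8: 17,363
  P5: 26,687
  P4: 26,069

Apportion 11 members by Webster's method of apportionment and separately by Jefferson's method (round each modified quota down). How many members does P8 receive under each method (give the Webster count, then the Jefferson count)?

2 and 1

Webster: P3 2, P1 2, P8 2, P5 3, P4 2.
Jefferson: P3 2, P1 2, P8 1, P5 3, P4 3.
P8 gets 2 under Webster and 1 under Jefferson.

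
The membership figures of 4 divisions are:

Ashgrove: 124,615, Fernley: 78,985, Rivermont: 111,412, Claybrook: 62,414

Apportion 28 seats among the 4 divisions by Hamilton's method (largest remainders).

Ashgrove 9; Fernley 6; Rivermont 8; Claybrook 5

Total 377426; standard divisor 377426/28 ≈ 13479.5.
Standard quotas: Ashgrove 9.2448, Fernley 5.8596, Rivermont 8.2653, Claybrook 4.6303.
Lower quotas: Ashgrove 9, Fernley 5, Rivermont 8, Claybrook 4 (sum 26, leaving 2 seats).
Remainders in descending order: Fernley 0.8596, Claybrook 0.6303, Rivermont 0.2653, Ashgrove 0.2448.
The surplus seats go to Fernley, Claybrook.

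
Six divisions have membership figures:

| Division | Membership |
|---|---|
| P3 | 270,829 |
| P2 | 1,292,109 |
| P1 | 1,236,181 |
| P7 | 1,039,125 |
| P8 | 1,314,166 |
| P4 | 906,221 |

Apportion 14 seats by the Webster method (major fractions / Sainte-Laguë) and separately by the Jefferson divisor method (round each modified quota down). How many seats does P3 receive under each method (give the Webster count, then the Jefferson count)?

1 and 0

Webster: P3 1, P2 3, P1 3, P7 2, P8 3, P4 2.
Jefferson: P3 0, P2 3, P1 3, P7 3, P8 3, P4 2.
P3 gets 1 under Webster and 0 under Jefferson.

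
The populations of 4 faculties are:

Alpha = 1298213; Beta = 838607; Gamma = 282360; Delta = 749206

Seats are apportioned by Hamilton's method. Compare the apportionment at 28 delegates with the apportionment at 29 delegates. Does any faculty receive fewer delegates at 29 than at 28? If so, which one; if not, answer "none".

At 28 seats: Alpha 11, Beta 7, Gamma 3, Delta 7.
At 29 seats: Alpha 12, Beta 8, Gamma 2, Delta 7.
Gamma drops from 3 to 2.

Gamma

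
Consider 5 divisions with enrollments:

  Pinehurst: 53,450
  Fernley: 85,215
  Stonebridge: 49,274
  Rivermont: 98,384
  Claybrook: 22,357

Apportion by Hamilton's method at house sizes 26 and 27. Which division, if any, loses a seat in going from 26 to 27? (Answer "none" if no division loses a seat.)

none

At 26 seats: Pinehurst 5, Fernley 7, Stonebridge 4, Rivermont 8, Claybrook 2.
At 27 seats: Pinehurst 5, Fernley 7, Stonebridge 4, Rivermont 9, Claybrook 2.
No division's allocation decreased.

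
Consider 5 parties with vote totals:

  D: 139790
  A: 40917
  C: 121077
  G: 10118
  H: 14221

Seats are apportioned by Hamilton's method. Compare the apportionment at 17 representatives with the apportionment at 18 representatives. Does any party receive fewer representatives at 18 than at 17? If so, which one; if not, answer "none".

G

At 17 seats: D 7, A 2, C 6, G 1, H 1.
At 18 seats: D 8, A 2, C 7, G 0, H 1.
G drops from 1 to 0.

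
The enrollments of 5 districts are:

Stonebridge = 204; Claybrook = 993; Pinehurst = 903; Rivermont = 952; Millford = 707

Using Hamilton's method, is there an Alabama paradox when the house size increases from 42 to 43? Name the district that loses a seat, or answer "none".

none

At 42 seats: Stonebridge 2, Claybrook 11, Pinehurst 10, Rivermont 11, Millford 8.
At 43 seats: Stonebridge 2, Claybrook 12, Pinehurst 10, Rivermont 11, Millford 8.
No district's allocation decreased.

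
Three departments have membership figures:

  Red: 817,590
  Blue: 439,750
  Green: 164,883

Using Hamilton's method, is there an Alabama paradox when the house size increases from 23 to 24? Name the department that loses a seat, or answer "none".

At 23 seats: Red 13, Blue 7, Green 3.
At 24 seats: Red 14, Blue 7, Green 3.
No department's allocation decreased.

none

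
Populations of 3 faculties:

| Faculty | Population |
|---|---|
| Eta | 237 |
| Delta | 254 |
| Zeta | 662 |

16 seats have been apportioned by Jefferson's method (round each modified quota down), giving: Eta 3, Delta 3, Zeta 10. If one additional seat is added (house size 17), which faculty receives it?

Priority for the next seat is population ÷ (current seats + 1).
Priorities: Eta 59.250, Delta 63.500, Zeta 60.182.
Highest priority: Delta.

Delta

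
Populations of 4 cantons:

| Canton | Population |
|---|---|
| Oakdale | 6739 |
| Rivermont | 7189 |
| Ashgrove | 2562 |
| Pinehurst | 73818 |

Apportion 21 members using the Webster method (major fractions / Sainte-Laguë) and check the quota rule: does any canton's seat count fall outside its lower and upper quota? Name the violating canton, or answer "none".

Standard quotas: Oakdale 1.567, Rivermont 1.672, Ashgrove 0.596, Pinehurst 17.165.
Webster allocation: Oakdale 2, Rivermont 2, Ashgrove 1, Pinehurst 16.
Pinehurst has quota 17.165 (lower 17, upper 18) but receives 16 — outside the quota interval.

Pinehurst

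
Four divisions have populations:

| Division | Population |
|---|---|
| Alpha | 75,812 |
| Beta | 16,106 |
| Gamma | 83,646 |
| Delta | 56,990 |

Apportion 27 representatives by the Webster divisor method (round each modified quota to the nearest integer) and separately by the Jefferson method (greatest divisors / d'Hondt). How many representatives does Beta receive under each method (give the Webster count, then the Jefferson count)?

2 and 1

Webster: Alpha 9, Beta 2, Gamma 10, Delta 6.
Jefferson: Alpha 9, Beta 1, Gamma 10, Delta 7.
Beta gets 2 under Webster and 1 under Jefferson.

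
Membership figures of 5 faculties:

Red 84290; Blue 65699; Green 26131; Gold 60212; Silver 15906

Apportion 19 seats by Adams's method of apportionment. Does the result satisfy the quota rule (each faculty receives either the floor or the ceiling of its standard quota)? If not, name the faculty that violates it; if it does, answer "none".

Standard quotas: Red 6.349, Blue 4.949, Green 1.968, Gold 4.536, Silver 1.198.
Adams allocation: Red 6, Blue 5, Green 2, Gold 4, Silver 2.
Every allocation lies between the lower and upper quota.

none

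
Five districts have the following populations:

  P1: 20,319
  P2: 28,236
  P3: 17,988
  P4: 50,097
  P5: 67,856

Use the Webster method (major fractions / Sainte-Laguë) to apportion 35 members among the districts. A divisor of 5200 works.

With modified divisor 5200: modified quotas P1 3.908, P2 5.430, P3 3.459, P4 9.634, P5 13.049.
Rounding to the nearest integer: P1 4, P2 5, P3 3, P4 10, P5 13 (total 35).

P1 4, P2 5, P3 3, P4 10, P5 13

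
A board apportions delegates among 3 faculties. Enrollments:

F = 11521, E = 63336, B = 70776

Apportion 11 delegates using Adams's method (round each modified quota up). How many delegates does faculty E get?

5

Standard divisor 145633/11 ≈ 13239.364; standard quotas: F 0.870, E 4.784, B 5.346.
Rounding up gives 1, 5, 6 = 12 seats, so the divisor must be adjusted.
With modified divisor 15000: modified quotas F 0.768, E 4.222, B 4.718.
Rounding up: F 1, E 5, B 5 (total 11).
E receives 5.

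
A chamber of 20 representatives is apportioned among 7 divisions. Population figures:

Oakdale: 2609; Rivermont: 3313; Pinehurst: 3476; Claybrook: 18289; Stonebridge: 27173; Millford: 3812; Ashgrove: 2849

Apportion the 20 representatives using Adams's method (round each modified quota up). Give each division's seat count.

Oakdale=1, Rivermont=1, Pinehurst=1, Claybrook=6, Stonebridge=8, Millford=2, Ashgrove=1

Standard divisor 61521/20 ≈ 3076.05; standard quotas: Oakdale 0.848, Rivermont 1.077, Pinehurst 1.130, Claybrook 5.946, Stonebridge 8.834, Millford 1.239, Ashgrove 0.926.
Rounding up gives 1, 2, 2, 6, 9, 2, 1 = 23 seats, so the divisor must be adjusted.
With modified divisor 3600: modified quotas Oakdale 0.725, Rivermont 0.920, Pinehurst 0.966, Claybrook 5.080, Stonebridge 7.548, Millford 1.059, Ashgrove 0.791.
Rounding up: Oakdale 1, Rivermont 1, Pinehurst 1, Claybrook 6, Stonebridge 8, Millford 2, Ashgrove 1 (total 20).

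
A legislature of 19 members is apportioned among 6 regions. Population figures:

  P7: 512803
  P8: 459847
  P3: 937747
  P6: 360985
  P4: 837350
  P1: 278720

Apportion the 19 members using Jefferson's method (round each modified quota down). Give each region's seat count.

Standard divisor 3387452/19 ≈ 178286.947; standard quotas: P7 2.876, P8 2.579, P3 5.260, P6 2.025, P4 4.697, P1 1.563.
Rounding down gives 2, 2, 5, 2, 4, 1 = 16 seats, so the divisor must be adjusted.
With modified divisor 154800: modified quotas P7 3.313, P8 2.971, P3 6.058, P6 2.332, P4 5.409, P1 1.801.
Rounding down: P7 3, P8 2, P3 6, P6 2, P4 5, P1 1 (total 19).

P7 3, P8 2, P3 6, P6 2, P4 5, P1 1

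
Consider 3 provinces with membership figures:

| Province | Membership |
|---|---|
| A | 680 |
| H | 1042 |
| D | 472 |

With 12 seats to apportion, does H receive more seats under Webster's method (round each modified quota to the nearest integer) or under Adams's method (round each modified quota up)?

Webster

Webster: A 4, H 6, D 2.
Adams: A 4, H 5, D 3.
H gets 6 under Webster and 5 under Adams.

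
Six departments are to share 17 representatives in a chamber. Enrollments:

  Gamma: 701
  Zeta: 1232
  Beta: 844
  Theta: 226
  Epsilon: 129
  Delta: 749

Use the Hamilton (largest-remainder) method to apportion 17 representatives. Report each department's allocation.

Total 3881; standard divisor 3881/17 ≈ 228.294.
Standard quotas: Gamma 3.071, Zeta 5.397, Beta 3.697, Theta 0.990, Epsilon 0.565, Delta 3.281.
Lower quotas: Gamma 3, Zeta 5, Beta 3, Theta 0, Epsilon 0, Delta 3 (sum 14, leaving 3 seats).
Remainders in descending order: Theta 0.990, Beta 0.697, Epsilon 0.565, Zeta 0.397, Delta 0.281, Gamma 0.071.
The surplus seats go to Theta, Beta, Epsilon.

Gamma=3, Zeta=5, Beta=4, Theta=1, Epsilon=1, Delta=3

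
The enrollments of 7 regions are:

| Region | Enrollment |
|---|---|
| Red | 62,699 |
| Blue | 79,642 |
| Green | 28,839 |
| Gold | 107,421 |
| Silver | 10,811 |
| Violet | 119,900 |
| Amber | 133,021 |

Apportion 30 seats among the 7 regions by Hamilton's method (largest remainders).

Red=3, Blue=4, Green=2, Gold=6, Silver=1, Violet=7, Amber=7

Standard divisor: 542333 ÷ 30 ≈ 18077.767.
Standard quotas: Red 3.4683, Blue 4.4055, Green 1.5953, Gold 5.9422, Silver 0.5980, Violet 6.6325, Amber 7.3583.
Lower quotas: Red 3, Blue 4, Green 1, Gold 5, Silver 0, Violet 6, Amber 7 (sum 26, leaving 4 seats).
Remainders in descending order: Gold 0.9422, Violet 0.6325, Silver 0.5980, Green 0.5953, Red 0.4683, Blue 0.4055, Amber 0.3583.
The surplus seats go to Gold, Violet, Silver, Green.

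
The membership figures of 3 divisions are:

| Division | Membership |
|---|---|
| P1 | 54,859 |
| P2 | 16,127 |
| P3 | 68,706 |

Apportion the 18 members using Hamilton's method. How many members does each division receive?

Standard divisor: 139692 ÷ 18 ≈ 7760.667.
Standard quotas: P1 7.0689, P2 2.0780, P3 8.8531.
Lower quotas: P1 7, P2 2, P3 8 (sum 17, leaving 1 seat).
Remainders in descending order: P3 0.8531, P2 0.0780, P1 0.0689.
Largest remainder: P3 receives the extra seat.

P1 7, P2 2, P3 9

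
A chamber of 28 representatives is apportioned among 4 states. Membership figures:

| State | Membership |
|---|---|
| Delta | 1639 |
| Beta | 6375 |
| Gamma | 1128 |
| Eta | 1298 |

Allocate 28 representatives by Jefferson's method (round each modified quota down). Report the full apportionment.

Standard divisor 10440/28 ≈ 372.857; standard quotas: Delta 4.396, Beta 17.098, Gamma 3.025, Eta 3.481.
Rounding down gives 4, 17, 3, 3 = 27 seats, so the divisor must be adjusted.
With modified divisor 340: modified quotas Delta 4.821, Beta 18.750, Gamma 3.318, Eta 3.818.
Rounding down: Delta 4, Beta 18, Gamma 3, Eta 3 (total 28).

Delta 4, Beta 18, Gamma 3, Eta 3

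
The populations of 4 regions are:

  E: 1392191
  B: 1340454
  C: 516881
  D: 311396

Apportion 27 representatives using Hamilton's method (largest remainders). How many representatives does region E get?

11

Total 3560922; standard divisor 3560922/27 = 131886.
Standard quotas: E 10.5560, B 10.1637, C 3.9191, D 2.3611.
Lower quotas: E 10, B 10, C 3, D 2 (sum 25, leaving 2 seats).
Remainders in descending order: C 0.9191, E 0.5560, D 0.3611, B 0.1637.
The surplus seats go to C, E.
E receives 11.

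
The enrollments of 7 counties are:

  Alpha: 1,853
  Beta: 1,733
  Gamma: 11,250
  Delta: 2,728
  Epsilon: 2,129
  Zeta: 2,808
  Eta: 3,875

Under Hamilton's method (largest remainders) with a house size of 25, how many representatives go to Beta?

1

Standard divisor: 26376 ÷ 25 ≈ 1055.04.
Standard quotas: Alpha 1.7563, Beta 1.6426, Gamma 10.6631, Delta 2.5857, Epsilon 2.0179, Zeta 2.6615, Eta 3.6728.
Lower quotas: Alpha 1, Beta 1, Gamma 10, Delta 2, Epsilon 2, Zeta 2, Eta 3 (sum 21, leaving 4 seats).
Remainders in descending order: Alpha 0.7563, Eta 0.6728, Gamma 0.6631, Zeta 0.6615, Beta 0.6426, Delta 0.5857, Epsilon 0.0179.
Largest remainders: Alpha, Eta, Gamma, Zeta receive the extra seats.
Beta receives 1.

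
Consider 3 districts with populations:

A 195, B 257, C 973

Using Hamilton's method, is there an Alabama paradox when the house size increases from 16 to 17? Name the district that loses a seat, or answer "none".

At 16 seats: A 2, B 3, C 11.
At 17 seats: A 2, B 3, C 12.
No district's allocation decreased.

none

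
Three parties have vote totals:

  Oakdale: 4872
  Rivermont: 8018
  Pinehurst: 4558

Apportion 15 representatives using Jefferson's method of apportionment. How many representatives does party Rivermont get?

Standard divisor 17448/15 ≈ 1163.2; standard quotas: Oakdale 4.188, Rivermont 6.893, Pinehurst 3.919.
Rounding down gives 4, 6, 3 = 13 seats, so the divisor must be adjusted.
With modified divisor 1100: modified quotas Oakdale 4.429, Rivermont 7.289, Pinehurst 4.144.
Rounding down: Oakdale 4, Rivermont 7, Pinehurst 4 (total 15).
Rivermont receives 7.

7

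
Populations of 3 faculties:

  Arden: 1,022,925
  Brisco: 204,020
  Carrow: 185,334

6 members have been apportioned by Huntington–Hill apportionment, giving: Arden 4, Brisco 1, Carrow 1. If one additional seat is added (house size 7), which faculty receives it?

Priority for the next seat is population ÷ (√(s·(s+1))).
Priorities: Arden 228732.984, Brisco 144263.925, Carrow 131050.928.
Highest priority: Arden.

Arden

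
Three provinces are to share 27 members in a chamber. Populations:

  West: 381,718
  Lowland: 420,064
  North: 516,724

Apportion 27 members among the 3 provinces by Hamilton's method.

West 8; Lowland 9; North 10

Standard divisor: 1318506 ÷ 27 ≈ 48833.556.
Standard quotas: West 7.8167, Lowland 8.6020, North 10.5813.
Lower quotas: West 7, Lowland 8, North 10 (sum 25, leaving 2 seats).
Remainders in descending order: West 0.8167, Lowland 0.6020, North 0.5813.
The surplus seats go to West, Lowland.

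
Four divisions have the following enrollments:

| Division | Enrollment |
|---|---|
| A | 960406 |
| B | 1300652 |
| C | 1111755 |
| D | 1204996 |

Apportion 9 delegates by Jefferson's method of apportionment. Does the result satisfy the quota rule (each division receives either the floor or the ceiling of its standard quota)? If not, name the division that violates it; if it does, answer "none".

none

Standard quotas: A 1.888, B 2.557, C 2.186, D 2.369.
Jefferson allocation: A 2, B 3, C 2, D 2.
Every allocation lies between the lower and upper quota.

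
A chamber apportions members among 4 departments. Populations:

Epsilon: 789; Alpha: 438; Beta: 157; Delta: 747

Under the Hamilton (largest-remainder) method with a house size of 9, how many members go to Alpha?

2

Standard divisor: 2131 ÷ 9 ≈ 236.778.
Standard quotas: Epsilon 3.332, Alpha 1.850, Beta 0.663, Delta 3.155.
Lower quotas: Epsilon 3, Alpha 1, Beta 0, Delta 3 (sum 7, leaving 2 seats).
Remainders in descending order: Alpha 0.850, Beta 0.663, Epsilon 0.332, Delta 0.155.
The surplus seats go to Alpha, Beta.
Alpha receives 2.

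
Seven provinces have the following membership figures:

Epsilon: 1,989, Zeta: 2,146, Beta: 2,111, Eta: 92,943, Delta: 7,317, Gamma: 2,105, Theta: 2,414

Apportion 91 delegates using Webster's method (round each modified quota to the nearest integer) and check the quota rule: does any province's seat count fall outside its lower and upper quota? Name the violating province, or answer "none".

Standard quotas: Epsilon 1.630, Zeta 1.759, Beta 1.730, Eta 76.179, Delta 5.997, Gamma 1.725, Theta 1.979.
Webster allocation: Epsilon 2, Zeta 2, Beta 2, Eta 75, Delta 6, Gamma 2, Theta 2.
Eta has quota 76.179 (lower 76, upper 77) but receives 75 — outside the quota interval.

Eta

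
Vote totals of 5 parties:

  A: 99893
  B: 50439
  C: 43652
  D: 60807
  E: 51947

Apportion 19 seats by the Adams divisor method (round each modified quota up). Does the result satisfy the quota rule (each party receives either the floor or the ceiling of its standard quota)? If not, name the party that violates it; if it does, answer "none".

none

Standard quotas: A 6.188, B 3.124, C 2.704, D 3.767, E 3.218.
Adams allocation: A 6, B 3, C 3, D 4, E 3.
Every allocation lies between the lower and upper quota.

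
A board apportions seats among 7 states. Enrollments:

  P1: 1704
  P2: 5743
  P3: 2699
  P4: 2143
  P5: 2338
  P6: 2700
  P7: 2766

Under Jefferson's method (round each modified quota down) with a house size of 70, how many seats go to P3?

9

Standard divisor 20093/70 ≈ 287.043; standard quotas: P1 5.936, P2 20.007, P3 9.403, P4 7.466, P5 8.145, P6 9.406, P7 9.636.
Rounding down gives 5, 20, 9, 7, 8, 9, 9 = 67 seats, so the divisor must be adjusted.
With modified divisor 272: modified quotas P1 6.265, P2 21.114, P3 9.923, P4 7.879, P5 8.596, P6 9.926, P7 10.169.
Rounding down: P1 6, P2 21, P3 9, P4 7, P5 8, P6 9, P7 10 (total 70).
P3 receives 9.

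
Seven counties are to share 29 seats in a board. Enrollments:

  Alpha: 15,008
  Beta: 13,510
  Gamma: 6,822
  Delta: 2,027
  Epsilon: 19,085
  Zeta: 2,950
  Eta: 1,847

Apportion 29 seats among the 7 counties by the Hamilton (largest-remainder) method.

Standard divisor: 61249 ÷ 29 ≈ 2112.034.
Standard quotas: Alpha 7.1059, Beta 6.3967, Gamma 3.2301, Delta 0.9597, Epsilon 9.0363, Zeta 1.3968, Eta 0.8745.
Lower quotas: Alpha 7, Beta 6, Gamma 3, Delta 0, Epsilon 9, Zeta 1, Eta 0 (sum 26, leaving 3 seats).
Remainders in descending order: Delta 0.9597, Eta 0.8745, Zeta 0.3968, Beta 0.3967, Gamma 0.2301, Alpha 0.1059, Epsilon 0.0363.
Largest remainders: Delta, Eta, Zeta receive the extra seats.

Alpha: 7, Beta: 6, Gamma: 3, Delta: 1, Epsilon: 9, Zeta: 2, Eta: 1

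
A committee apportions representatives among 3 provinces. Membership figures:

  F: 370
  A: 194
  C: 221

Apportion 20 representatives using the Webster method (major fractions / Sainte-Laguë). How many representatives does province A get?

5

Standard divisor 785/20 ≈ 39.25; standard quotas: F 9.427, A 4.943, C 5.631.
Rounding to the nearest integer gives F 9, A 5, C 6 — total 20, matching the house size, so no adjustment is needed.
A receives 5.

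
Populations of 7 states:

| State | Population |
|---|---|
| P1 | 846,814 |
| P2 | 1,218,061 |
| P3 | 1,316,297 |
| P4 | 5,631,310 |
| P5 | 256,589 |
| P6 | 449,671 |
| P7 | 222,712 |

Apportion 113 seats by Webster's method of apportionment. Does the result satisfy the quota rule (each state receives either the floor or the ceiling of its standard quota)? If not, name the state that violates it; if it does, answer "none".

P4

Standard quotas: P1 9.625, P2 13.845, P3 14.962, P4 64.009, P5 2.917, P6 5.111, P7 2.531.
Webster allocation: P1 10, P2 14, P3 15, P4 63, P5 3, P6 5, P7 3.
P4 has quota 64.009 (lower 64, upper 65) but receives 63 — outside the quota interval.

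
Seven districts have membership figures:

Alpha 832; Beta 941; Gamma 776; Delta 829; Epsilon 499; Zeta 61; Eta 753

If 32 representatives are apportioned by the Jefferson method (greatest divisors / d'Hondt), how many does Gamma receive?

Standard divisor 4691/32 ≈ 146.594; standard quotas: Alpha 5.676, Beta 6.419, Gamma 5.294, Delta 5.655, Epsilon 3.404, Zeta 0.416, Eta 5.137.
Rounding down gives 5, 6, 5, 5, 3, 0, 5 = 29 seats, so the divisor must be adjusted.
With modified divisor 130: modified quotas Alpha 6.400, Beta 7.238, Gamma 5.969, Delta 6.377, Epsilon 3.838, Zeta 0.469, Eta 5.792.
Rounding down: Alpha 6, Beta 7, Gamma 5, Delta 6, Epsilon 3, Zeta 0, Eta 5 (total 32).
Gamma receives 5.

5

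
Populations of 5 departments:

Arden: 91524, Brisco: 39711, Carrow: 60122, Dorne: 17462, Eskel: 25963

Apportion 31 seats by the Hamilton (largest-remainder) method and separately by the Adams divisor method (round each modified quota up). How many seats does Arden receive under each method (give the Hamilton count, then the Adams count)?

12 and 11

Hamilton: Arden 12, Brisco 5, Carrow 8, Dorne 2, Eskel 4.
Adams: Arden 11, Brisco 5, Carrow 8, Dorne 3, Eskel 4.
Arden gets 12 under Hamilton and 11 under Adams.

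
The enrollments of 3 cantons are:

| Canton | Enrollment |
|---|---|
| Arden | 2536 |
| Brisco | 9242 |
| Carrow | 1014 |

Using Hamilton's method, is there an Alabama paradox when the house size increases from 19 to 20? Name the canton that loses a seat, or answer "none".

At 19 seats: Arden 4, Brisco 14, Carrow 1.
At 20 seats: Arden 4, Brisco 14, Carrow 2.
No canton's allocation decreased.

none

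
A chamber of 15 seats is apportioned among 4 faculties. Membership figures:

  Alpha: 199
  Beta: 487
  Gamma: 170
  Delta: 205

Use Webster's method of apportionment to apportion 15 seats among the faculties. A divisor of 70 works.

With modified divisor 70: modified quotas Alpha 2.843, Beta 6.957, Gamma 2.429, Delta 2.929.
Rounding to the nearest integer: Alpha 3, Beta 7, Gamma 2, Delta 3 (total 15).

Alpha=3, Beta=7, Gamma=2, Delta=3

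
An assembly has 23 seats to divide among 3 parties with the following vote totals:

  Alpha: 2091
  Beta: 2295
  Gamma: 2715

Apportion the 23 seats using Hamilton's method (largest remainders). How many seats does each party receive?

Standard divisor: 7101 ÷ 23 ≈ 308.739.
Standard quotas: Alpha 6.773, Beta 7.433, Gamma 8.794.
Lower quotas: Alpha 6, Beta 7, Gamma 8 (sum 21, leaving 2 seats).
Remainders in descending order: Gamma 0.794, Alpha 0.773, Beta 0.433.
The surplus seats go to Gamma, Alpha.

Alpha 7, Beta 7, Gamma 9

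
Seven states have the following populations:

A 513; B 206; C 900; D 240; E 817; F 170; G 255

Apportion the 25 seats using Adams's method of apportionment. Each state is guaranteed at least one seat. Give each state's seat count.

Standard divisor 3101/25 ≈ 124.04; standard quotas: A 4.136, B 1.661, C 7.256, D 1.935, E 6.587, F 1.371, G 2.056.
Rounding up gives 5, 2, 8, 2, 7, 2, 3 = 29 seats, so the divisor must be adjusted.
With modified divisor 140: modified quotas A 3.664, B 1.471, C 6.429, D 1.714, E 5.836, F 1.214, G 1.821.
Rounding up: A 4, B 2, C 7, D 2, E 6, F 2, G 2 (total 25).

A 4, B 2, C 7, D 2, E 6, F 2, G 2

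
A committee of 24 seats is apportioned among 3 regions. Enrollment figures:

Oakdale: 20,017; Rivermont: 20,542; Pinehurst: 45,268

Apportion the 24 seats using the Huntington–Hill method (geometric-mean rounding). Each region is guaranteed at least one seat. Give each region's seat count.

With divisor 3639: modified quotas Oakdale 5.501, Rivermont 5.645, Pinehurst 12.440.
Geometric-mean thresholds: Oakdale √(5·6)=5.477, Rivermont √(5·6)=5.477, Pinehurst √(12·13)=12.490.
Each quota rounded against its threshold gives Oakdale 6, Rivermont 6, Pinehurst 12 (total 24).

Oakdale 6, Rivermont 6, Pinehurst 12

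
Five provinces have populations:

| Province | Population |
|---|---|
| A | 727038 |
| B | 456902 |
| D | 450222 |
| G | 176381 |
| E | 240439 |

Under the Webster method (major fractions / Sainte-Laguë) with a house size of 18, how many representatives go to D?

Standard divisor 2050982/18 ≈ 113943.444; standard quotas: A 6.381, B 4.010, D 3.951, G 1.548, E 2.110.
Rounding to the nearest integer gives A 6, B 4, D 4, G 2, E 2 — total 18, matching the house size, so no adjustment is needed.
D receives 4.

4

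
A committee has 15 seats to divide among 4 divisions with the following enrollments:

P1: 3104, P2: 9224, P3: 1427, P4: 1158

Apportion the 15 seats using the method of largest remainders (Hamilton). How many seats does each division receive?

P1: 3; P2: 9; P3: 2; P4: 1

Total 14913; standard divisor 14913/15 ≈ 994.2.
Standard quotas: P1 3.1221, P2 9.2778, P3 1.4353, P4 1.1648.
Lower quotas: P1 3, P2 9, P3 1, P4 1 (sum 14, leaving 1 seat).
Remainders in descending order: P3 0.4353, P2 0.2778, P4 0.1648, P1 0.1221.
The surplus seat goes to P3.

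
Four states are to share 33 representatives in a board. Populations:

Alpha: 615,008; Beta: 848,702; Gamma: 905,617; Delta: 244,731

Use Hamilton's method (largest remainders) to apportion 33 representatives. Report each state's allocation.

Total 2614058; standard divisor 2614058/33 ≈ 79213.879.
Standard quotas: Alpha 7.7639, Beta 10.7141, Gamma 11.4326, Delta 3.0895.
Lower quotas: Alpha 7, Beta 10, Gamma 11, Delta 3 (sum 31, leaving 2 seats).
Remainders in descending order: Alpha 0.7639, Beta 0.7141, Gamma 0.4326, Delta 0.0895.
The surplus seats go to Alpha, Beta.

Alpha: 8; Beta: 11; Gamma: 11; Delta: 3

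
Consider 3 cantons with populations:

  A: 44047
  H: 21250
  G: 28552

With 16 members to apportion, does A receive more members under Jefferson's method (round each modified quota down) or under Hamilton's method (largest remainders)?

Jefferson

Jefferson: A 8, H 3, G 5.
Hamilton: A 7, H 4, G 5.
A gets 8 under Jefferson and 7 under Hamilton.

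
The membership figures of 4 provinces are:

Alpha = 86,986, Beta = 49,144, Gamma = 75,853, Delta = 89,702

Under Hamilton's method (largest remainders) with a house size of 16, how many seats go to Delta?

5

Standard divisor: 301685 ÷ 16 ≈ 18855.312.
Standard quotas: Alpha 4.6133, Beta 2.6064, Gamma 4.0229, Delta 4.7574.
Lower quotas: Alpha 4, Beta 2, Gamma 4, Delta 4 (sum 14, leaving 2 seats).
Remainders in descending order: Delta 0.7574, Alpha 0.6133, Beta 0.6064, Gamma 0.0229.
The surplus seats go to Delta, Alpha.
Delta receives 5.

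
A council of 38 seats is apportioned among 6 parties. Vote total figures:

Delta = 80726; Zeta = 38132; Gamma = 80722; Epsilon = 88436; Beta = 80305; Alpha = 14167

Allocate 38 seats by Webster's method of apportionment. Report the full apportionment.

Delta=8, Zeta=4, Gamma=8, Epsilon=9, Beta=8, Alpha=1

Standard divisor 382488/38 ≈ 10065.474; standard quotas: Delta 8.020, Zeta 3.788, Gamma 8.020, Epsilon 8.786, Beta 7.978, Alpha 1.407.
Rounding to the nearest integer gives Delta 8, Zeta 4, Gamma 8, Epsilon 9, Beta 8, Alpha 1 — total 38, matching the house size, so no adjustment is needed.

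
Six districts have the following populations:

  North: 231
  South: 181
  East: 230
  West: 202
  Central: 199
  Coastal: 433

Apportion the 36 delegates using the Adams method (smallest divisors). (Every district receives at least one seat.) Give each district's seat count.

North 6; South 4; East 6; West 5; Central 5; Coastal 10

Standard divisor 1476/36 ≈ 41; standard quotas: North 5.634, South 4.415, East 5.610, West 4.927, Central 4.854, Coastal 10.561.
Rounding up gives 6, 5, 6, 5, 5, 11 = 38 seats, so the divisor must be adjusted.
With modified divisor 45.6: modified quotas North 5.066, South 3.969, East 5.044, West 4.430, Central 4.364, Coastal 9.496.
Rounding up: North 6, South 4, East 6, West 5, Central 5, Coastal 10 (total 36).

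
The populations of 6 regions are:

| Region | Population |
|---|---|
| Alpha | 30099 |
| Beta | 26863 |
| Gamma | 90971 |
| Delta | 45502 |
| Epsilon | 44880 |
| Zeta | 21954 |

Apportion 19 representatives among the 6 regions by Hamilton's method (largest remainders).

Alpha=2, Beta=2, Gamma=7, Delta=3, Epsilon=3, Zeta=2

Standard divisor: 260269 ÷ 19 ≈ 13698.368.
Standard quotas: Alpha 2.1973, Beta 1.9610, Gamma 6.6410, Delta 3.3217, Epsilon 3.2763, Zeta 1.6027.
Lower quotas: Alpha 2, Beta 1, Gamma 6, Delta 3, Epsilon 3, Zeta 1 (sum 16, leaving 3 seats).
Remainders in descending order: Beta 0.9610, Gamma 0.6410, Zeta 0.6027, Delta 0.3217, Epsilon 0.2763, Alpha 0.1973.
The surplus seats go to Beta, Gamma, Zeta.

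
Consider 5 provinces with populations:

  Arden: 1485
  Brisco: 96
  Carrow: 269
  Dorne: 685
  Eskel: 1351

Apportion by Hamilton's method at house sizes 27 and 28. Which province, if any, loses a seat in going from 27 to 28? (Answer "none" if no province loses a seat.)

At 27 seats: Arden 10, Brisco 1, Carrow 2, Dorne 5, Eskel 9.
At 28 seats: Arden 11, Brisco 0, Carrow 2, Dorne 5, Eskel 10.
Brisco drops from 1 to 0.

Brisco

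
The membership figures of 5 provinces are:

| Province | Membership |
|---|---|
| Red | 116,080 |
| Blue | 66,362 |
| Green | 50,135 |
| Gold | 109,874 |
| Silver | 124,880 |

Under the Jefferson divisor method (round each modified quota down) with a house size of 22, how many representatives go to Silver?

6

Standard divisor 467331/22 ≈ 21242.318; standard quotas: Red 5.465, Blue 3.124, Green 2.360, Gold 5.172, Silver 5.879.
Rounding down gives 5, 3, 2, 5, 5 = 20 seats, so the divisor must be adjusted.
With modified divisor 18800: modified quotas Red 6.174, Blue 3.530, Green 2.667, Gold 5.844, Silver 6.643.
Rounding down: Red 6, Blue 3, Green 2, Gold 5, Silver 6 (total 22).
Silver receives 6.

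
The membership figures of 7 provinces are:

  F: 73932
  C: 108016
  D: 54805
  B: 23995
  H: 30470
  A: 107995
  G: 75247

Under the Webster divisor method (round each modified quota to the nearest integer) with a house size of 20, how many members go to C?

Standard divisor 474460/20 ≈ 23723; standard quotas: F 3.116, C 4.553, D 2.310, B 1.011, H 1.284, A 4.552, G 3.172.
Rounding to the nearest integer gives F 3, C 5, D 2, B 1, H 1, A 5, G 3 — total 20, matching the house size, so no adjustment is needed.
C receives 5.

5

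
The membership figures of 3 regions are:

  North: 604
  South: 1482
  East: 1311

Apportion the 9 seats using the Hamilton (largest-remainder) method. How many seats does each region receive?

The standard divisor is 3397/9 ≈ 377.444.
Standard quotas: North 1.600, South 3.926, East 3.473.
Lower quotas: North 1, South 3, East 3 (sum 7, leaving 2 seats).
Remainders in descending order: South 0.926, North 0.600, East 0.473.
The surplus seats go to South, North.

North: 2, South: 4, East: 3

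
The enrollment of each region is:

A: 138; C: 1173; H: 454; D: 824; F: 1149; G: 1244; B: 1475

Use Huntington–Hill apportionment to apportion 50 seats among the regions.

With divisor 130: modified quotas A 1.062, C 9.023, H 3.492, D 6.338, F 8.838, G 9.569, B 11.346.
Geometric-mean thresholds: A √(1·2)=1.414, C √(9·10)=9.487, H √(3·4)=3.464, D √(6·7)=6.481, F √(8·9)=8.485, G √(9·10)=9.487, B √(11·12)=11.489.
Each quota rounded against its threshold gives A 1, C 9, H 4, D 6, F 9, G 10, B 11 (total 50).

A 1; C 9; H 4; D 6; F 9; G 10; B 11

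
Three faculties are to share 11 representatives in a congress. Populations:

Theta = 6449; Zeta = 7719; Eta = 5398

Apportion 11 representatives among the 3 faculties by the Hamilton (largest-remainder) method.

The standard divisor is 19566/11 ≈ 1778.727.
Standard quotas: Theta 3.6256, Zeta 4.3396, Eta 3.0348.
Lower quotas: Theta 3, Zeta 4, Eta 3 (sum 10, leaving 1 seat).
Remainders in descending order: Theta 0.6256, Zeta 0.3396, Eta 0.0348.
Largest remainder: Theta receives the extra seat.

Theta: 4; Zeta: 4; Eta: 3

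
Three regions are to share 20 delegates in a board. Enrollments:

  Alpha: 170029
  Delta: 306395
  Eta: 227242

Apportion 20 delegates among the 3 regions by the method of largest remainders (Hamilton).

Alpha 5; Delta 9; Eta 6

Standard divisor: 703666 ÷ 20 ≈ 35183.3.
Standard quotas: Alpha 4.8327, Delta 8.7085, Eta 6.4588.
Lower quotas: Alpha 4, Delta 8, Eta 6 (sum 18, leaving 2 seats).
Remainders in descending order: Alpha 0.8327, Delta 0.7085, Eta 0.4588.
The surplus seats go to Alpha, Delta.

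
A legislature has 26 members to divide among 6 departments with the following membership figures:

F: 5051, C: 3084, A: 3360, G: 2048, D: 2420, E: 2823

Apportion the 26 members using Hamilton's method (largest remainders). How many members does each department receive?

F 7; C 4; A 5; G 3; D 3; E 4

Total 18786; standard divisor 18786/26 ≈ 722.538.
Standard quotas: F 6.9906, C 4.2683, A 4.6503, G 2.8345, D 3.3493, E 3.9071.
Lower quotas: F 6, C 4, A 4, G 2, D 3, E 3 (sum 22, leaving 4 seats).
Remainders in descending order: F 0.9906, E 0.9071, G 0.8345, A 0.6503, D 0.3493, C 0.2683.
The surplus seats go to F, E, G, A.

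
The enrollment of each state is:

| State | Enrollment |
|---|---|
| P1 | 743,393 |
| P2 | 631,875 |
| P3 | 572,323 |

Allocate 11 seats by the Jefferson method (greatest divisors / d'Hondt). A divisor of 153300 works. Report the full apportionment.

With modified divisor 153300: modified quotas P1 4.849, P2 4.122, P3 3.733.
Rounding down: P1 4, P2 4, P3 3 (total 11).

P1 4; P2 4; P3 3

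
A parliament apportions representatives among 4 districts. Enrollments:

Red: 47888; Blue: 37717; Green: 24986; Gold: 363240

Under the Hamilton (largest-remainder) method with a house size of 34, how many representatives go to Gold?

26

Standard divisor: 473831 ÷ 34 ≈ 13936.206.
Standard quotas: Red 3.4362, Blue 2.7064, Green 1.7929, Gold 26.0645.
Lower quotas: Red 3, Blue 2, Green 1, Gold 26 (sum 32, leaving 2 seats).
Remainders in descending order: Green 0.7929, Blue 0.7064, Red 0.4362, Gold 0.0645.
Largest remainders: Green, Blue receive the extra seats.
Gold receives 26.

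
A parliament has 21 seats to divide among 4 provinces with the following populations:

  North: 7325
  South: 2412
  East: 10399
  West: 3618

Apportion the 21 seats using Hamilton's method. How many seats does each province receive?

North 7, South 2, East 9, West 3

The standard divisor is 23754/21 ≈ 1131.143.
Standard quotas: North 6.4758, South 2.1324, East 9.1934, West 3.1985.
Lower quotas: North 6, South 2, East 9, West 3 (sum 20, leaving 1 seat).
Remainders in descending order: North 0.4758, West 0.1985, East 0.1934, South 0.1324.
The surplus seat goes to North.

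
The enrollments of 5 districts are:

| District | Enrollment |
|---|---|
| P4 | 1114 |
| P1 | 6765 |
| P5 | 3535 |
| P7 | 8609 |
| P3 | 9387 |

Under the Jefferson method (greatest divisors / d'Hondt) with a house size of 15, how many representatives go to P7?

Standard divisor 29410/15 ≈ 1960.667; standard quotas: P4 0.568, P1 3.450, P5 1.803, P7 4.391, P3 4.788.
Rounding down gives 0, 3, 1, 4, 4 = 12 seats, so the divisor must be adjusted.
With modified divisor 1700: modified quotas P4 0.655, P1 3.979, P5 2.079, P7 5.064, P3 5.522.
Rounding down: P4 0, P1 3, P5 2, P7 5, P3 5 (total 15).
P7 receives 5.

5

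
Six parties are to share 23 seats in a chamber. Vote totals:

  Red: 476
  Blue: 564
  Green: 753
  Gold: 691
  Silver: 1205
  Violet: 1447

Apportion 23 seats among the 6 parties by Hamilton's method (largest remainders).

The standard divisor is 5136/23 ≈ 223.304.
Standard quotas: Red 2.132, Blue 2.526, Green 3.372, Gold 3.094, Silver 5.396, Violet 6.480.
Lower quotas: Red 2, Blue 2, Green 3, Gold 3, Silver 5, Violet 6 (sum 21, leaving 2 seats).
Remainders in descending order: Blue 0.526, Violet 0.480, Silver 0.396, Green 0.372, Red 0.132, Gold 0.094.
Largest remainders: Blue, Violet receive the extra seats.

Red 2, Blue 3, Green 3, Gold 3, Silver 5, Violet 7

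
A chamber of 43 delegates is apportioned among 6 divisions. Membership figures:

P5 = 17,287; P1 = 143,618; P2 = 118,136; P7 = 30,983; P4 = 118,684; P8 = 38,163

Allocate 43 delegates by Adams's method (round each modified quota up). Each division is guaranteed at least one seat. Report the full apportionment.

Standard divisor 466871/43 ≈ 10857.465; standard quotas: P5 1.592, P1 13.228, P2 10.881, P7 2.854, P4 10.931, P8 3.515.
Rounding up gives 2, 14, 11, 3, 11, 4 = 45 seats, so the divisor must be adjusted.
With modified divisor 11840: modified quotas P5 1.460, P1 12.130, P2 9.978, P7 2.617, P4 10.024, P8 3.223.
Rounding up: P5 2, P1 13, P2 10, P7 3, P4 11, P8 4 (total 43).

P5 2, P1 13, P2 10, P7 3, P4 11, P8 4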